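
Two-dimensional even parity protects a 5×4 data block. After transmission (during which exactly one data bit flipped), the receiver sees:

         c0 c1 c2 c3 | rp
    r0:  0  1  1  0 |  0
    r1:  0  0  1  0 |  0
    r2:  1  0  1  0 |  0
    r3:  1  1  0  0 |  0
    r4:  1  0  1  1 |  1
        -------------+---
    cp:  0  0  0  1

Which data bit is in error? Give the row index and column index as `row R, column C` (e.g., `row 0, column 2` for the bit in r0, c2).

row 1, column 0

Recompute each row's even parity and compare to rp:
  r0: data parity 0, sent rp 0 → ok
  r1: data parity 1, sent rp 0 → mismatch
  r2: data parity 0, sent rp 0 → ok
  r3: data parity 0, sent rp 0 → ok
  r4: data parity 1, sent rp 1 → ok
Recompute each column's even parity and compare to cp:
  c0: data parity 1, sent cp 0 → mismatch
  c1: data parity 0, sent cp 0 → ok
  c2: data parity 0, sent cp 0 → ok
  c3: data parity 1, sent cp 1 → ok
Exactly one row (r1) and one column (c0) fail → the flipped bit is at their intersection.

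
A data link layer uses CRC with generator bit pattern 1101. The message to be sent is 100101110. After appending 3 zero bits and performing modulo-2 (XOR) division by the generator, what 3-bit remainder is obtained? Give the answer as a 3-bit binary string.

111

Append 3 zeros: 100101110000. Divide by 1101 (XOR where the leading bit is 1):
  pos 0: 1001 XOR 1101 = 0100
  pos 1: 1000 XOR 1101 = 0101
  pos 2: 1011 XOR 1101 = 0110
  pos 3: 1101 XOR 1101 = 0000
  pos 7: 1000 XOR 1101 = 0101
  pos 8: 1010 XOR 1101 = 0111
Remainder (last 3 bits) = 111. This is the CRC / FCS.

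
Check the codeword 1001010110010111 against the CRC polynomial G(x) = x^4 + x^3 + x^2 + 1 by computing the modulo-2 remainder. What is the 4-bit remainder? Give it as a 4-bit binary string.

Modulo-2 division of 1001010110010111 by 11101:
  pos 0: 10010 XOR 11101 = 01111
  pos 1: 11111 XOR 11101 = 00010
  pos 4: 10011 XOR 11101 = 01110
  pos 5: 11100 XOR 11101 = 00001
  pos 9: 10101 XOR 11101 = 01000
  pos 10: 10001 XOR 11101 = 01100
  pos 11: 11001 XOR 11101 = 00100
Remainder = 0100 (nonzero — an error is detected).

0100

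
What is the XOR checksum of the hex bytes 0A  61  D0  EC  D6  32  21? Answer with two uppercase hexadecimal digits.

XOR the bytes together:
  start with 0x0A
  0x0A ⊕ 0x61 = 0x6B
  0x6B ⊕ 0xD0 = 0xBB
  0xBB ⊕ 0xEC = 0x57
  0x57 ⊕ 0xD6 = 0x81
  0x81 ⊕ 0x32 = 0xB3
  0xB3 ⊕ 0x21 = 0x92

92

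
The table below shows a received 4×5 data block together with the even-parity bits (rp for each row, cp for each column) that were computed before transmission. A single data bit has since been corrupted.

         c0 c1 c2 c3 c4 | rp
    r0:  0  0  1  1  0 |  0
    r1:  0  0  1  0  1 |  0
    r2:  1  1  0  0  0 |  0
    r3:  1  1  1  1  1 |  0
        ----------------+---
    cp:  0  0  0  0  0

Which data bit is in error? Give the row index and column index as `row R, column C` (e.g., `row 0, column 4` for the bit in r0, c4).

row 3, column 2

Recompute each row's even parity and compare to rp:
  r0: data parity 0, sent rp 0 → ok
  r1: data parity 0, sent rp 0 → ok
  r2: data parity 0, sent rp 0 → ok
  r3: data parity 1, sent rp 0 → mismatch
Recompute each column's even parity and compare to cp:
  c0: data parity 0, sent cp 0 → ok
  c1: data parity 0, sent cp 0 → ok
  c2: data parity 1, sent cp 0 → mismatch
  c3: data parity 0, sent cp 0 → ok
  c4: data parity 0, sent cp 0 → ok
Exactly one row (r3) and one column (c2) fail → the flipped bit is at their intersection.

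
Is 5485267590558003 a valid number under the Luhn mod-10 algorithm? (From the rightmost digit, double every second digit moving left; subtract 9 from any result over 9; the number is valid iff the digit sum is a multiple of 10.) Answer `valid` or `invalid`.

invalid

From the right, keep odd positions and double even positions (subtract 9 from any doubled value over 9):
  doubled (positions 2,4,...): 0 7 1 9 5 4 7 1 → sum 34
  kept (positions 1,3,...): 3 0 5 0 5 6 5 4 → sum 28
Total = 62.
62 mod 10 = 2, so the number is invalid.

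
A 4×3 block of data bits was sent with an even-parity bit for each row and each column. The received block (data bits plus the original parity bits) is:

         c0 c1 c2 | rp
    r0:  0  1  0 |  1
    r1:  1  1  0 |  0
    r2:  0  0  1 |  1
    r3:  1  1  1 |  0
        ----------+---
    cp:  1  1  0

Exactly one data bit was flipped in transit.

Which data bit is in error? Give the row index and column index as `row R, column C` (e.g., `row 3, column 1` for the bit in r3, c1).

row 3, column 0

Recompute each row's even parity and compare to rp:
  r0: data parity 1, sent rp 1 → ok
  r1: data parity 0, sent rp 0 → ok
  r2: data parity 1, sent rp 1 → ok
  r3: data parity 1, sent rp 0 → mismatch
Recompute each column's even parity and compare to cp:
  c0: data parity 0, sent cp 1 → mismatch
  c1: data parity 1, sent cp 1 → ok
  c2: data parity 0, sent cp 0 → ok
Exactly one row (r3) and one column (c0) fail → the flipped bit is at their intersection.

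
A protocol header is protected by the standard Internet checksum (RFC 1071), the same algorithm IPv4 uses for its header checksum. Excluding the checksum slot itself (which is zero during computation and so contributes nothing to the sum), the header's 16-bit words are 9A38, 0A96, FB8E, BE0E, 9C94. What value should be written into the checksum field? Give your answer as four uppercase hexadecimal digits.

04FF

One's-complement addition (fold any carry out of bit 15 back into bit 0):
  0x9A38 + 0x0A96 = 0x0A4CE
  0xA4CE + 0xFB8E = 0x1A05C → wrap carry → 0xA05D
  0xA05D + 0xBE0E = 0x15E6B → wrap carry → 0x5E6C
  0x5E6C + 0x9C94 = 0x0FB00
One's-complement sum = 0xFB00.
Checksum = ~0xFB00 & 0xFFFF = 0x04FF.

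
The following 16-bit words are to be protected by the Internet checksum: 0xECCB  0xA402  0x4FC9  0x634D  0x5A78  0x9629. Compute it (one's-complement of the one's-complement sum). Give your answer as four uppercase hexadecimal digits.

One's-complement addition (fold any carry out of bit 15 back into bit 0):
  0xECCB + 0xA402 = 0x190CD → wrap carry → 0x90CE
  0x90CE + 0x4FC9 = 0x0E097
  0xE097 + 0x634D = 0x143E4 → wrap carry → 0x43E5
  0x43E5 + 0x5A78 = 0x09E5D
  0x9E5D + 0x9629 = 0x13486 → wrap carry → 0x3487
One's-complement sum = 0x3487.
Checksum = ~0x3487 & 0xFFFF = 0xCB78.

CB78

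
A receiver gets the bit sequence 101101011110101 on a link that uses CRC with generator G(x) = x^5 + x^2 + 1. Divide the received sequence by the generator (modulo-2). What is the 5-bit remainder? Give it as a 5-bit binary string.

Modulo-2 division of 101101011110101 by 100101:
  pos 0: 101101 XOR 100101 = 001000
  pos 2: 100001 XOR 100101 = 000100
  pos 5: 100111 XOR 100101 = 000010
  pos 9: 100101 XOR 100101 = 000000
Remainder = 00000 (zero — the frame passes the CRC check).

00000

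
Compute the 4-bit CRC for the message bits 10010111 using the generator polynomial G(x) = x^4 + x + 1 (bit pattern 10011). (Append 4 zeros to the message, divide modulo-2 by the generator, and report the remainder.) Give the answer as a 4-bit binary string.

Append 4 zeros: 100101110000. Divide by 10011 (XOR where the leading bit is 1):
  pos 0: 10010 XOR 10011 = 00001
  pos 4: 11110 XOR 10011 = 01101
  pos 5: 11010 XOR 10011 = 01001
  pos 6: 10010 XOR 10011 = 00001
Remainder (last 4 bits) = 0010. This is the CRC / FCS.

0010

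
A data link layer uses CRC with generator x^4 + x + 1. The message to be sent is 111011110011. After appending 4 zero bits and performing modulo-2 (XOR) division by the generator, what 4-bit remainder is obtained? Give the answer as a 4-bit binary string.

0110

Append 4 zeros: 1110111100110000. Divide by 10011 (XOR where the leading bit is 1):
  pos 0: 11101 XOR 10011 = 01110
  pos 1: 11101 XOR 10011 = 01110
  pos 2: 11101 XOR 10011 = 01110
  pos 3: 11101 XOR 10011 = 01110
  pos 4: 11100 XOR 10011 = 01111
  pos 5: 11110 XOR 10011 = 01101
  pos 6: 11011 XOR 10011 = 01000
  pos 7: 10001 XOR 10011 = 00010
  pos 10: 10000 XOR 10011 = 00011
Remainder (last 4 bits) = 0110. This is the CRC / FCS.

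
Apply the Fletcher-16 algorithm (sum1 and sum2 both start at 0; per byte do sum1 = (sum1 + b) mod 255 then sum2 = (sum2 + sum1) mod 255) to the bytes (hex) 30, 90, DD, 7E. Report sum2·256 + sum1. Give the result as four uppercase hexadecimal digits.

Running sums (mod 255):
  after byte 0 (30): sum1=48, sum2=48
  after byte 1 (90): sum1=192, sum2=240
  after byte 2 (DD): sum1=158, sum2=143
  after byte 3 (7E): sum1=29, sum2=172
Checksum = sum2·256 + sum1 = 172·256 + 29 = 44061 = 0xAC1D.

AC1D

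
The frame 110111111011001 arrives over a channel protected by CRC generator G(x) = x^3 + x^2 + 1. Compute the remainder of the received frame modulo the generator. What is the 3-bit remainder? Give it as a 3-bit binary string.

Modulo-2 division of 110111111011001 by 1101:
  pos 0: 1101 XOR 1101 = 0000
  pos 4: 1111 XOR 1101 = 0010
  pos 6: 1010 XOR 1101 = 0111
  pos 7: 1111 XOR 1101 = 0010
  pos 9: 1010 XOR 1101 = 0111
  pos 10: 1110 XOR 1101 = 0011
Remainder = 111 (nonzero — an error is detected).

111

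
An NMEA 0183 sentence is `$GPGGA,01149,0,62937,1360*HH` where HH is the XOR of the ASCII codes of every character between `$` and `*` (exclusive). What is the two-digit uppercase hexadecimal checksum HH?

XOR the ASCII codes of the payload characters:
  'G' = 0x47 → acc = 0x47
  'P' = 0x50 → acc = 0x17
  'G' = 0x47 → acc = 0x50
  'G' = 0x47 → acc = 0x17
  'A' = 0x41 → acc = 0x56
  ',' = 0x2C → acc = 0x7A
  '0' = 0x30 → acc = 0x4A
  '1' = 0x31 → acc = 0x7B
  '1' = 0x31 → acc = 0x4A
  '4' = 0x34 → acc = 0x7E
  '9' = 0x39 → acc = 0x47
  ',' = 0x2C → acc = 0x6B
  '0' = 0x30 → acc = 0x5B
  ',' = 0x2C → acc = 0x77
  '6' = 0x36 → acc = 0x41
  '2' = 0x32 → acc = 0x73
  '9' = 0x39 → acc = 0x4A
  '3' = 0x33 → acc = 0x79
  '7' = 0x37 → acc = 0x4E
  ',' = 0x2C → acc = 0x62
  '1' = 0x31 → acc = 0x53
  '3' = 0x33 → acc = 0x60
  '6' = 0x36 → acc = 0x56
  '0' = 0x30 → acc = 0x66
Checksum = 0x66.

66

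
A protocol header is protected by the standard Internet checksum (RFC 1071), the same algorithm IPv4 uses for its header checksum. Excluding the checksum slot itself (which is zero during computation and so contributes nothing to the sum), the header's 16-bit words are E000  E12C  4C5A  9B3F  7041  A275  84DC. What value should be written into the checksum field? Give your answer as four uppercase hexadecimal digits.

One's-complement addition (fold any carry out of bit 15 back into bit 0):
  0xE000 + 0xE12C = 0x1C12C → wrap carry → 0xC12D
  0xC12D + 0x4C5A = 0x10D87 → wrap carry → 0x0D88
  0x0D88 + 0x9B3F = 0x0A8C7
  0xA8C7 + 0x7041 = 0x11908 → wrap carry → 0x1909
  0x1909 + 0xA275 = 0x0BB7E
  0xBB7E + 0x84DC = 0x1405A → wrap carry → 0x405B
One's-complement sum = 0x405B.
Checksum = ~0x405B & 0xFFFF = 0xBFA4.

BFA4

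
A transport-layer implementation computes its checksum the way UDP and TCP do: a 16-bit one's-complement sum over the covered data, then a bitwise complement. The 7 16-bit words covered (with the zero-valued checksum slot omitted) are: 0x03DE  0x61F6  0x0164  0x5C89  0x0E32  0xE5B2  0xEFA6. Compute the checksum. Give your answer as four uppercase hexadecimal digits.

One's-complement addition (fold any carry out of bit 15 back into bit 0):
  0x03DE + 0x61F6 = 0x065D4
  0x65D4 + 0x0164 = 0x06738
  0x6738 + 0x5C89 = 0x0C3C1
  0xC3C1 + 0x0E32 = 0x0D1F3
  0xD1F3 + 0xE5B2 = 0x1B7A5 → wrap carry → 0xB7A6
  0xB7A6 + 0xEFA6 = 0x1A74C → wrap carry → 0xA74D
One's-complement sum = 0xA74D.
Checksum = ~0xA74D & 0xFFFF = 0x58B2.

58B2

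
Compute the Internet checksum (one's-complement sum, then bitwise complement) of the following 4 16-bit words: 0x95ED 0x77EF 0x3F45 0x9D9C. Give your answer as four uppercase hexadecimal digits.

One's-complement addition (fold any carry out of bit 15 back into bit 0):
  0x95ED + 0x77EF = 0x10DDC → wrap carry → 0x0DDD
  0x0DDD + 0x3F45 = 0x04D22
  0x4D22 + 0x9D9C = 0x0EABE
One's-complement sum = 0xEABE.
Checksum = ~0xEABE & 0xFFFF = 0x1541.

1541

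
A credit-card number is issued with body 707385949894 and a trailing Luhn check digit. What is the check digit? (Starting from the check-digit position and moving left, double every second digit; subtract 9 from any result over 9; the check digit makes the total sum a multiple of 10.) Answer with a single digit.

Partial digits right→left: 4 9 8 9 4 9 5 8 3 7 0 7
Double every second digit counting from the check-digit position (so the 1st, 3rd, 5th, ... of the partial from the right).
  doubled (with −9 where >9): 8 7 8 1 6 0 → sum 30
  kept as-is: 9 9 9 8 7 7 → sum 49
Total = 30 + 49 = 79.
Check digit = (10 − (79 mod 10)) mod 10 = 1.

1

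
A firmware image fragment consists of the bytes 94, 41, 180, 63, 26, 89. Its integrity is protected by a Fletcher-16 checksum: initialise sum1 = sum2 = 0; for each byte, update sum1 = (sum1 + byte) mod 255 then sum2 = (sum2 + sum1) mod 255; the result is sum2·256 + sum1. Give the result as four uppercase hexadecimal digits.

22EE

Running sums (mod 255):
  after byte 0 (94): sum1=94, sum2=94
  after byte 1 (41): sum1=135, sum2=229
  after byte 2 (180): sum1=60, sum2=34
  after byte 3 (63): sum1=123, sum2=157
  after byte 4 (26): sum1=149, sum2=51
  after byte 5 (89): sum1=238, sum2=34
Checksum = sum2·256 + sum1 = 34·256 + 238 = 8942 = 0x22EE.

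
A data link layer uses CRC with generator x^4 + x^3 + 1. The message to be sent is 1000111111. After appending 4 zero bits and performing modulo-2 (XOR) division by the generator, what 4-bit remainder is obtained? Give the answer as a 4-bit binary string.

0111

Append 4 zeros: 10001111110000. Divide by 11001 (XOR where the leading bit is 1):
  pos 0: 10001 XOR 11001 = 01000
  pos 1: 10001 XOR 11001 = 01000
  pos 2: 10001 XOR 11001 = 01000
  pos 3: 10001 XOR 11001 = 01000
  pos 4: 10001 XOR 11001 = 01000
  pos 5: 10001 XOR 11001 = 01000
  pos 6: 10000 XOR 11001 = 01001
  pos 7: 10010 XOR 11001 = 01011
  pos 8: 10110 XOR 11001 = 01111
  pos 9: 11110 XOR 11001 = 00111
Remainder (last 4 bits) = 0111. This is the CRC / FCS.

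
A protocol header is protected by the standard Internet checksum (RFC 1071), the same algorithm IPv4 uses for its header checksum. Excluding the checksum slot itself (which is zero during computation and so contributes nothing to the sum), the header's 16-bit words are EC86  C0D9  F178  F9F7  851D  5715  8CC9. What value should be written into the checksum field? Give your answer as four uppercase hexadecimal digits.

One's-complement addition (fold any carry out of bit 15 back into bit 0):
  0xEC86 + 0xC0D9 = 0x1AD5F → wrap carry → 0xAD60
  0xAD60 + 0xF178 = 0x19ED8 → wrap carry → 0x9ED9
  0x9ED9 + 0xF9F7 = 0x198D0 → wrap carry → 0x98D1
  0x98D1 + 0x851D = 0x11DEE → wrap carry → 0x1DEF
  0x1DEF + 0x5715 = 0x07504
  0x7504 + 0x8CC9 = 0x101CD → wrap carry → 0x01CE
One's-complement sum = 0x01CE.
Checksum = ~0x01CE & 0xFFFF = 0xFE31.

FE31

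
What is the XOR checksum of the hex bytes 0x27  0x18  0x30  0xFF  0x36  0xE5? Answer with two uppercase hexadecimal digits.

23

XOR the bytes together:
  start with 0x27
  0x27 ⊕ 0x18 = 0x3F
  0x3F ⊕ 0x30 = 0x0F
  0x0F ⊕ 0xFF = 0xF0
  0xF0 ⊕ 0x36 = 0xC6
  0xC6 ⊕ 0xE5 = 0x23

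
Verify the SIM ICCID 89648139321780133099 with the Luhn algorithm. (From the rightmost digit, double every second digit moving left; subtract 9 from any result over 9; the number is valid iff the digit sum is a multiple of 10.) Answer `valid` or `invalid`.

From the right, keep odd positions and double even positions (subtract 9 from any doubled value over 9):
  doubled (positions 2,4,...): 9 6 2 7 2 6 6 7 3 7 → sum 55
  kept (positions 1,3,...): 9 0 3 0 7 2 9 1 4 9 → sum 44
Total = 99.
99 mod 10 = 9, so the number is invalid.

invalid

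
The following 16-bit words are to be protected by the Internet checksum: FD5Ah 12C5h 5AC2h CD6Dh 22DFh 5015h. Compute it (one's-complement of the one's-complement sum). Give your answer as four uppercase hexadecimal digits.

One's-complement addition (fold any carry out of bit 15 back into bit 0):
  0xFD5A + 0x12C5 = 0x1101F → wrap carry → 0x1020
  0x1020 + 0x5AC2 = 0x06AE2
  0x6AE2 + 0xCD6D = 0x1384F → wrap carry → 0x3850
  0x3850 + 0x22DF = 0x05B2F
  0x5B2F + 0x5015 = 0x0AB44
One's-complement sum = 0xAB44.
Checksum = ~0xAB44 & 0xFFFF = 0x54BB.

54BB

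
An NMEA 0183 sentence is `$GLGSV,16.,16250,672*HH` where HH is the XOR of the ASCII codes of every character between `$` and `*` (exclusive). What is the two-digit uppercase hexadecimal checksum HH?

4F

XOR the ASCII codes of the payload characters:
  'G' = 0x47 → acc = 0x47
  'L' = 0x4C → acc = 0x0B
  'G' = 0x47 → acc = 0x4C
  'S' = 0x53 → acc = 0x1F
  'V' = 0x56 → acc = 0x49
  ',' = 0x2C → acc = 0x65
  '1' = 0x31 → acc = 0x54
  '6' = 0x36 → acc = 0x62
  '.' = 0x2E → acc = 0x4C
  ',' = 0x2C → acc = 0x60
  '1' = 0x31 → acc = 0x51
  '6' = 0x36 → acc = 0x67
  '2' = 0x32 → acc = 0x55
  '5' = 0x35 → acc = 0x60
  '0' = 0x30 → acc = 0x50
  ',' = 0x2C → acc = 0x7C
  '6' = 0x36 → acc = 0x4A
  '7' = 0x37 → acc = 0x7D
  '2' = 0x32 → acc = 0x4F
Checksum = 0x4F.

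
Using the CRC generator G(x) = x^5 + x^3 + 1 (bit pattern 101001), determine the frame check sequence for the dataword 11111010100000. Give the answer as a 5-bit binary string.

Append 5 zeros: 1111101010000000000. Divide by 101001 (XOR where the leading bit is 1):
  pos 0: 111110 XOR 101001 = 010111
  pos 1: 101111 XOR 101001 = 000110
  pos 4: 110010 XOR 101001 = 011011
  pos 5: 110110 XOR 101001 = 011111
  pos 6: 111110 XOR 101001 = 010111
  pos 7: 101110 XOR 101001 = 000111
  pos 10: 111000 XOR 101001 = 010001
  pos 11: 100010 XOR 101001 = 001011
  pos 13: 101100 XOR 101001 = 000101
Remainder (last 5 bits) = 00101. This is the CRC / FCS.

00101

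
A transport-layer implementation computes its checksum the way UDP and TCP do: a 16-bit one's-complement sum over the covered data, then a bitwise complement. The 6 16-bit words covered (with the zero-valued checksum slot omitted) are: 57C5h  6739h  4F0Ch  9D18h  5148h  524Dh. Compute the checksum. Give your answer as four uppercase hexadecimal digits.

B146

One's-complement addition (fold any carry out of bit 15 back into bit 0):
  0x57C5 + 0x6739 = 0x0BEFE
  0xBEFE + 0x4F0C = 0x10E0A → wrap carry → 0x0E0B
  0x0E0B + 0x9D18 = 0x0AB23
  0xAB23 + 0x5148 = 0x0FC6B
  0xFC6B + 0x524D = 0x14EB8 → wrap carry → 0x4EB9
One's-complement sum = 0x4EB9.
Checksum = ~0x4EB9 & 0xFFFF = 0xB146.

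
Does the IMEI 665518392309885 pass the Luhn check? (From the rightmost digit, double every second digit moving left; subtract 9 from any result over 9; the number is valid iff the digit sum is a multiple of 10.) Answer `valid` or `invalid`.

invalid

From the right, keep odd positions and double even positions (subtract 9 from any doubled value over 9):
  doubled (positions 2,4,...): 7 9 6 9 7 1 3 → sum 42
  kept (positions 1,3,...): 5 8 0 2 3 1 5 6 → sum 30
Total = 72.
72 mod 10 = 2, so the number is invalid.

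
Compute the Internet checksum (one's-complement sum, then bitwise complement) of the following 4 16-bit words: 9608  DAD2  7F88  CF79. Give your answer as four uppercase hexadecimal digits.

One's-complement addition (fold any carry out of bit 15 back into bit 0):
  0x9608 + 0xDAD2 = 0x170DA → wrap carry → 0x70DB
  0x70DB + 0x7F88 = 0x0F063
  0xF063 + 0xCF79 = 0x1BFDC → wrap carry → 0xBFDD
One's-complement sum = 0xBFDD.
Checksum = ~0xBFDD & 0xFFFF = 0x4022.

4022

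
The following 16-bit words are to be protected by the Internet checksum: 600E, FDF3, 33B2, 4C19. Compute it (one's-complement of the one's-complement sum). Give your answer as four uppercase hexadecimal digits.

2232

One's-complement addition (fold any carry out of bit 15 back into bit 0):
  0x600E + 0xFDF3 = 0x15E01 → wrap carry → 0x5E02
  0x5E02 + 0x33B2 = 0x091B4
  0x91B4 + 0x4C19 = 0x0DDCD
One's-complement sum = 0xDDCD.
Checksum = ~0xDDCD & 0xFFFF = 0x2232.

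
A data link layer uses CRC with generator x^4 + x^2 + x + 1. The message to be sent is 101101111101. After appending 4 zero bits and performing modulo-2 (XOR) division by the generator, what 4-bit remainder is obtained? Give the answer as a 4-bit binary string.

0100

Append 4 zeros: 1011011111010000. Divide by 10111 (XOR where the leading bit is 1):
  pos 0: 10110 XOR 10111 = 00001
  pos 4: 11111 XOR 10111 = 01000
  pos 5: 10001 XOR 10111 = 00110
  pos 7: 11001 XOR 10111 = 01110
  pos 8: 11100 XOR 10111 = 01011
  pos 9: 10110 XOR 10111 = 00001
Remainder (last 4 bits) = 0100. This is the CRC / FCS.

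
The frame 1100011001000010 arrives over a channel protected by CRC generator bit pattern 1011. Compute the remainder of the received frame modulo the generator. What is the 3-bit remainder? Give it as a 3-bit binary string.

Modulo-2 division of 1100011001000010 by 1011:
  pos 0: 1100 XOR 1011 = 0111
  pos 1: 1110 XOR 1011 = 0101
  pos 2: 1011 XOR 1011 = 0000
  pos 6: 1001 XOR 1011 = 0010
  pos 8: 1000 XOR 1011 = 0011
  pos 10: 1100 XOR 1011 = 0111
  pos 11: 1111 XOR 1011 = 0100
  pos 12: 1000 XOR 1011 = 0011
Remainder = 011 (nonzero — an error is detected).

011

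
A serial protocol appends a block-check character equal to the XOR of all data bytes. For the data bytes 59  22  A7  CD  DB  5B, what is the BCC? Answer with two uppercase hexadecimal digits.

91

XOR the bytes together:
  start with 0x59
  0x59 ⊕ 0x22 = 0x7B
  0x7B ⊕ 0xA7 = 0xDC
  0xDC ⊕ 0xCD = 0x11
  0x11 ⊕ 0xDB = 0xCA
  0xCA ⊕ 0x5B = 0x91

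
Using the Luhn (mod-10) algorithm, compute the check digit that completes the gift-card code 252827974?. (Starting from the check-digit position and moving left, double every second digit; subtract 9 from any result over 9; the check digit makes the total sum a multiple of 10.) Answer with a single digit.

4

Partial digits right→left: 4 7 9 7 2 8 2 5 2
Double every second digit counting from the check-digit position (so the 1st, 3rd, 5th, ... of the partial from the right).
  doubled (with −9 where >9): 8 9 4 4 4 → sum 29
  kept as-is: 7 7 8 5 → sum 27
Total = 29 + 27 = 56.
Check digit = (10 − (56 mod 10)) mod 10 = 4.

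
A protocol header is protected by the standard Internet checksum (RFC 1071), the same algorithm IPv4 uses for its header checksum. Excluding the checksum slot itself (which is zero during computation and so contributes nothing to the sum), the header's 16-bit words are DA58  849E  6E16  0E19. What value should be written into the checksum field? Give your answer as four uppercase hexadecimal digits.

24D9

One's-complement addition (fold any carry out of bit 15 back into bit 0):
  0xDA58 + 0x849E = 0x15EF6 → wrap carry → 0x5EF7
  0x5EF7 + 0x6E16 = 0x0CD0D
  0xCD0D + 0x0E19 = 0x0DB26
One's-complement sum = 0xDB26.
Checksum = ~0xDB26 & 0xFFFF = 0x24D9.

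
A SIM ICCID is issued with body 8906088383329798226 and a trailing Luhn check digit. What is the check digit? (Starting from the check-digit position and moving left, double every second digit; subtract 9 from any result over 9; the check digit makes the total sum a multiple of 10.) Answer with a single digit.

Partial digits right→left: 6 2 2 8 9 7 9 2 3 3 8 3 8 8 0 6 0 9 8
Double every second digit counting from the check-digit position (so the 1st, 3rd, 5th, ... of the partial from the right).
  doubled (with −9 where >9): 3 4 9 9 6 7 7 0 0 7 → sum 52
  kept as-is: 2 8 7 2 3 3 8 6 9 → sum 48
Total = 52 + 48 = 100.
Check digit = (10 − (100 mod 10)) mod 10 = 0.

0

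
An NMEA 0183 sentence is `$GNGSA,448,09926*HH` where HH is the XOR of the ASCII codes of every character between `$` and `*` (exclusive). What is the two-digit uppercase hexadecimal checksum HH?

XOR the ASCII codes of the payload characters:
  'G' = 0x47 → acc = 0x47
  'N' = 0x4E → acc = 0x09
  'G' = 0x47 → acc = 0x4E
  'S' = 0x53 → acc = 0x1D
  'A' = 0x41 → acc = 0x5C
  ',' = 0x2C → acc = 0x70
  '4' = 0x34 → acc = 0x44
  '4' = 0x34 → acc = 0x70
  '8' = 0x38 → acc = 0x48
  ',' = 0x2C → acc = 0x64
  '0' = 0x30 → acc = 0x54
  '9' = 0x39 → acc = 0x6D
  '9' = 0x39 → acc = 0x54
  '2' = 0x32 → acc = 0x66
  '6' = 0x36 → acc = 0x50
Checksum = 0x50.

50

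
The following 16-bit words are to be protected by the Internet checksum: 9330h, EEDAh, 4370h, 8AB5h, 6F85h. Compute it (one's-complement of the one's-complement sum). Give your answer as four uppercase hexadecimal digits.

4049

One's-complement addition (fold any carry out of bit 15 back into bit 0):
  0x9330 + 0xEEDA = 0x1820A → wrap carry → 0x820B
  0x820B + 0x4370 = 0x0C57B
  0xC57B + 0x8AB5 = 0x15030 → wrap carry → 0x5031
  0x5031 + 0x6F85 = 0x0BFB6
One's-complement sum = 0xBFB6.
Checksum = ~0xBFB6 & 0xFFFF = 0x4049.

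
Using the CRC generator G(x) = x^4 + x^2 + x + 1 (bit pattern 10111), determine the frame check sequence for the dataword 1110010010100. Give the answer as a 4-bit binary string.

Append 4 zeros: 11100100101000000. Divide by 10111 (XOR where the leading bit is 1):
  pos 0: 11100 XOR 10111 = 01011
  pos 1: 10111 XOR 10111 = 00000
  pos 8: 10100 XOR 10111 = 00011
  pos 11: 11000 XOR 10111 = 01111
  pos 12: 11110 XOR 10111 = 01001
Remainder (last 4 bits) = 1001. This is the CRC / FCS.

1001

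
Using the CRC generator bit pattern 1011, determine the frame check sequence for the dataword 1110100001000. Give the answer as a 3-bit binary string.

Append 3 zeros: 1110100001000000. Divide by 1011 (XOR where the leading bit is 1):
  pos 0: 1110 XOR 1011 = 0101
  pos 1: 1011 XOR 1011 = 0000
  pos 9: 1000 XOR 1011 = 0011
  pos 11: 1100 XOR 1011 = 0111
  pos 12: 1110 XOR 1011 = 0101
Remainder (last 3 bits) = 101. This is the CRC / FCS.

101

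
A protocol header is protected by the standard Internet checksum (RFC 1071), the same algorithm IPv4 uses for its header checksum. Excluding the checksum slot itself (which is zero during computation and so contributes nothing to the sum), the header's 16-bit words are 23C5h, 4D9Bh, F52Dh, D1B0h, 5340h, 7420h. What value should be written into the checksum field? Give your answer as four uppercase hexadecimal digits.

One's-complement addition (fold any carry out of bit 15 back into bit 0):
  0x23C5 + 0x4D9B = 0x07160
  0x7160 + 0xF52D = 0x1668D → wrap carry → 0x668E
  0x668E + 0xD1B0 = 0x1383E → wrap carry → 0x383F
  0x383F + 0x5340 = 0x08B7F
  0x8B7F + 0x7420 = 0x0FF9F
One's-complement sum = 0xFF9F.
Checksum = ~0xFF9F & 0xFFFF = 0x0060.

0060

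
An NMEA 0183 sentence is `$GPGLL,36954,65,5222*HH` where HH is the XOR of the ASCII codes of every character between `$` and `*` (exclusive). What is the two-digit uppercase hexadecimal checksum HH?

XOR the ASCII codes of the payload characters:
  'G' = 0x47 → acc = 0x47
  'P' = 0x50 → acc = 0x17
  'G' = 0x47 → acc = 0x50
  'L' = 0x4C → acc = 0x1C
  'L' = 0x4C → acc = 0x50
  ',' = 0x2C → acc = 0x7C
  '3' = 0x33 → acc = 0x4F
  '6' = 0x36 → acc = 0x79
  '9' = 0x39 → acc = 0x40
  '5' = 0x35 → acc = 0x75
  '4' = 0x34 → acc = 0x41
  ',' = 0x2C → acc = 0x6D
  '6' = 0x36 → acc = 0x5B
  '5' = 0x35 → acc = 0x6E
  ',' = 0x2C → acc = 0x42
  '5' = 0x35 → acc = 0x77
  '2' = 0x32 → acc = 0x45
  '2' = 0x32 → acc = 0x77
  '2' = 0x32 → acc = 0x45
Checksum = 0x45.

45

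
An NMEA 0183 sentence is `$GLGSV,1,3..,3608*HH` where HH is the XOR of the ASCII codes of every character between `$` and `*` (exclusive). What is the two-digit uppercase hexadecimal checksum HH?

6A

XOR the ASCII codes of the payload characters:
  'G' = 0x47 → acc = 0x47
  'L' = 0x4C → acc = 0x0B
  'G' = 0x47 → acc = 0x4C
  'S' = 0x53 → acc = 0x1F
  'V' = 0x56 → acc = 0x49
  ',' = 0x2C → acc = 0x65
  '1' = 0x31 → acc = 0x54
  ',' = 0x2C → acc = 0x78
  '3' = 0x33 → acc = 0x4B
  '.' = 0x2E → acc = 0x65
  '.' = 0x2E → acc = 0x4B
  ',' = 0x2C → acc = 0x67
  '3' = 0x33 → acc = 0x54
  '6' = 0x36 → acc = 0x62
  '0' = 0x30 → acc = 0x52
  '8' = 0x38 → acc = 0x6A
Checksum = 0x6A.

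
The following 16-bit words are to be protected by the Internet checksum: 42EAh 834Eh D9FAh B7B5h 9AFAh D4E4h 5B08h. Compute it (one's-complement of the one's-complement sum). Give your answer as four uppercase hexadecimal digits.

DD2E

One's-complement addition (fold any carry out of bit 15 back into bit 0):
  0x42EA + 0x834E = 0x0C638
  0xC638 + 0xD9FA = 0x1A032 → wrap carry → 0xA033
  0xA033 + 0xB7B5 = 0x157E8 → wrap carry → 0x57E9
  0x57E9 + 0x9AFA = 0x0F2E3
  0xF2E3 + 0xD4E4 = 0x1C7C7 → wrap carry → 0xC7C8
  0xC7C8 + 0x5B08 = 0x122D0 → wrap carry → 0x22D1
One's-complement sum = 0x22D1.
Checksum = ~0x22D1 & 0xFFFF = 0xDD2E.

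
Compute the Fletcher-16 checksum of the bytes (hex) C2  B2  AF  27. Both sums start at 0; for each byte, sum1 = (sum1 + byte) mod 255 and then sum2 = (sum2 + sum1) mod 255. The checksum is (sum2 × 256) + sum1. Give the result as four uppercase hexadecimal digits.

A94C

Running sums (mod 255):
  after byte 0 (C2): sum1=194, sum2=194
  after byte 1 (B2): sum1=117, sum2=56
  after byte 2 (AF): sum1=37, sum2=93
  after byte 3 (27): sum1=76, sum2=169
Checksum = sum2·256 + sum1 = 169·256 + 76 = 43340 = 0xA94C.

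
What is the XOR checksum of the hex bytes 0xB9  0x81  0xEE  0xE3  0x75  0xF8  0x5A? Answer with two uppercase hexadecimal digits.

E2

XOR the bytes together:
  start with 0xB9
  0xB9 ⊕ 0x81 = 0x38
  0x38 ⊕ 0xEE = 0xD6
  0xD6 ⊕ 0xE3 = 0x35
  0x35 ⊕ 0x75 = 0x40
  0x40 ⊕ 0xF8 = 0xB8
  0xB8 ⊕ 0x5A = 0xE2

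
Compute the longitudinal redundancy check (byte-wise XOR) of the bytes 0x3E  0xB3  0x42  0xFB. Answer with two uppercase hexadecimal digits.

34

XOR the bytes together:
  start with 0x3E
  0x3E ⊕ 0xB3 = 0x8D
  0x8D ⊕ 0x42 = 0xCF
  0xCF ⊕ 0xFB = 0x34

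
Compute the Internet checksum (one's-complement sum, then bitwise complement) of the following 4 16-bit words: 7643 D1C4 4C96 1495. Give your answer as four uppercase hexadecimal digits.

56CC

One's-complement addition (fold any carry out of bit 15 back into bit 0):
  0x7643 + 0xD1C4 = 0x14807 → wrap carry → 0x4808
  0x4808 + 0x4C96 = 0x0949E
  0x949E + 0x1495 = 0x0A933
One's-complement sum = 0xA933.
Checksum = ~0xA933 & 0xFFFF = 0x56CC.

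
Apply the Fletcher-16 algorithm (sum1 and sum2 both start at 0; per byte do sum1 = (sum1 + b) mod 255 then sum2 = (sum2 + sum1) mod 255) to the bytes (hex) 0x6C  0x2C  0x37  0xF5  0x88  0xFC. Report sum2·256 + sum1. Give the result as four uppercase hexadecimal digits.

344B

Running sums (mod 255):
  after byte 0 (0x6C): sum1=108, sum2=108
  after byte 1 (0x2C): sum1=152, sum2=5
  after byte 2 (0x37): sum1=207, sum2=212
  after byte 3 (0xF5): sum1=197, sum2=154
  after byte 4 (0x88): sum1=78, sum2=232
  after byte 5 (0xFC): sum1=75, sum2=52
Checksum = sum2·256 + sum1 = 52·256 + 75 = 13387 = 0x344B.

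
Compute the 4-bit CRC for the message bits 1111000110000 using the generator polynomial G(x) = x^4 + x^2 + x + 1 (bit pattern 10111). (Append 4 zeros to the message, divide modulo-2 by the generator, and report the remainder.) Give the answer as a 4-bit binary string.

1010

Append 4 zeros: 11110001100000000. Divide by 10111 (XOR where the leading bit is 1):
  pos 0: 11110 XOR 10111 = 01001
  pos 1: 10010 XOR 10111 = 00101
  pos 3: 10101 XOR 10111 = 00010
  pos 6: 10100 XOR 10111 = 00011
  pos 9: 11000 XOR 10111 = 01111
  pos 10: 11110 XOR 10111 = 01001
  pos 11: 10010 XOR 10111 = 00101
Remainder (last 4 bits) = 1010. This is the CRC / FCS.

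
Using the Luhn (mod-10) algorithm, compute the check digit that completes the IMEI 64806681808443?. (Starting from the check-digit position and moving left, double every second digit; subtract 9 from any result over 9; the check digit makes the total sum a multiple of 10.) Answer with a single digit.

5

Partial digits right→left: 3 4 4 8 0 8 1 8 6 6 0 8 4 6
Double every second digit counting from the check-digit position (so the 1st, 3rd, 5th, ... of the partial from the right).
  doubled (with −9 where >9): 6 8 0 2 3 0 8 → sum 27
  kept as-is: 4 8 8 8 6 8 6 → sum 48
Total = 27 + 48 = 75.
Check digit = (10 − (75 mod 10)) mod 10 = 5.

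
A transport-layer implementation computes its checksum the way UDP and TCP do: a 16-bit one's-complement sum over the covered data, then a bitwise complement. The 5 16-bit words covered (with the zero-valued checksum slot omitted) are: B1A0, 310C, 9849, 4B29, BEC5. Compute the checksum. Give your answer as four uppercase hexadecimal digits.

7B1A

One's-complement addition (fold any carry out of bit 15 back into bit 0):
  0xB1A0 + 0x310C = 0x0E2AC
  0xE2AC + 0x9849 = 0x17AF5 → wrap carry → 0x7AF6
  0x7AF6 + 0x4B29 = 0x0C61F
  0xC61F + 0xBEC5 = 0x184E4 → wrap carry → 0x84E5
One's-complement sum = 0x84E5.
Checksum = ~0x84E5 & 0xFFFF = 0x7B1A.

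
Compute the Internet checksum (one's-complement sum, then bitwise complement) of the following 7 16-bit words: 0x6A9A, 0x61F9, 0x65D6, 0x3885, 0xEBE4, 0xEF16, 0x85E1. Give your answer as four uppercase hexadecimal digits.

3433

One's-complement addition (fold any carry out of bit 15 back into bit 0):
  0x6A9A + 0x61F9 = 0x0CC93
  0xCC93 + 0x65D6 = 0x13269 → wrap carry → 0x326A
  0x326A + 0x3885 = 0x06AEF
  0x6AEF + 0xEBE4 = 0x156D3 → wrap carry → 0x56D4
  0x56D4 + 0xEF16 = 0x145EA → wrap carry → 0x45EB
  0x45EB + 0x85E1 = 0x0CBCC
One's-complement sum = 0xCBCC.
Checksum = ~0xCBCC & 0xFFFF = 0x3433.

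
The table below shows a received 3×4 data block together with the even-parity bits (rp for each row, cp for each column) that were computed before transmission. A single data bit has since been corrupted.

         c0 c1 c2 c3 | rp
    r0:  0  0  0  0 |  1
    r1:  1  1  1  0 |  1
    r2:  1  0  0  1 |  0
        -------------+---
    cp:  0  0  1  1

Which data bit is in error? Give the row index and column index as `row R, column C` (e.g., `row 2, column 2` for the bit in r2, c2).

Recompute each row's even parity and compare to rp:
  r0: data parity 0, sent rp 1 → mismatch
  r1: data parity 1, sent rp 1 → ok
  r2: data parity 0, sent rp 0 → ok
Recompute each column's even parity and compare to cp:
  c0: data parity 0, sent cp 0 → ok
  c1: data parity 1, sent cp 0 → mismatch
  c2: data parity 1, sent cp 1 → ok
  c3: data parity 1, sent cp 1 → ok
Exactly one row (r0) and one column (c1) fail → the flipped bit is at their intersection.

row 0, column 1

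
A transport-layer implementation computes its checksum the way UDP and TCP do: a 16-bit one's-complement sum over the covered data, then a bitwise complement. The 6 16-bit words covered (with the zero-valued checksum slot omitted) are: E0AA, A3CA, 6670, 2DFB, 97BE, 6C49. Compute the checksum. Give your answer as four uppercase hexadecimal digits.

E316

One's-complement addition (fold any carry out of bit 15 back into bit 0):
  0xE0AA + 0xA3CA = 0x18474 → wrap carry → 0x8475
  0x8475 + 0x6670 = 0x0EAE5
  0xEAE5 + 0x2DFB = 0x118E0 → wrap carry → 0x18E1
  0x18E1 + 0x97BE = 0x0B09F
  0xB09F + 0x6C49 = 0x11CE8 → wrap carry → 0x1CE9
One's-complement sum = 0x1CE9.
Checksum = ~0x1CE9 & 0xFFFF = 0xE316.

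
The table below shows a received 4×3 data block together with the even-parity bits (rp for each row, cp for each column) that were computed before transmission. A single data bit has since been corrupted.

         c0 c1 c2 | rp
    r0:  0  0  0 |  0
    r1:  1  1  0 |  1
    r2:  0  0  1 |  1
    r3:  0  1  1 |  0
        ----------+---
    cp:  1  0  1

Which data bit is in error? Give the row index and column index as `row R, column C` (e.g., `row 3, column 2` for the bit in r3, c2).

Recompute each row's even parity and compare to rp:
  r0: data parity 0, sent rp 0 → ok
  r1: data parity 0, sent rp 1 → mismatch
  r2: data parity 1, sent rp 1 → ok
  r3: data parity 0, sent rp 0 → ok
Recompute each column's even parity and compare to cp:
  c0: data parity 1, sent cp 1 → ok
  c1: data parity 0, sent cp 0 → ok
  c2: data parity 0, sent cp 1 → mismatch
Exactly one row (r1) and one column (c2) fail → the flipped bit is at their intersection.

row 1, column 2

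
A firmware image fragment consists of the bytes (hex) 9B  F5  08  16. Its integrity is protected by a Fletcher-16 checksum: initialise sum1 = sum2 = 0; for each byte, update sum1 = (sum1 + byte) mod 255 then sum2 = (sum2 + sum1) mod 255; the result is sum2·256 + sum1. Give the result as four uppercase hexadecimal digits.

Running sums (mod 255):
  after byte 0 (9B): sum1=155, sum2=155
  after byte 1 (F5): sum1=145, sum2=45
  after byte 2 (08): sum1=153, sum2=198
  after byte 3 (16): sum1=175, sum2=118
Checksum = sum2·256 + sum1 = 118·256 + 175 = 30383 = 0x76AF.

76AF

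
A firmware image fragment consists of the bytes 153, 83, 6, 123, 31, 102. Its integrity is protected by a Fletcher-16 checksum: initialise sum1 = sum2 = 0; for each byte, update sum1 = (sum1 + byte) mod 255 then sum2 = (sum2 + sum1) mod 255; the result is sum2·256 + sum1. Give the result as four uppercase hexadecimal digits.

69F3

Running sums (mod 255):
  after byte 0 (153): sum1=153, sum2=153
  after byte 1 (83): sum1=236, sum2=134
  after byte 2 (6): sum1=242, sum2=121
  after byte 3 (123): sum1=110, sum2=231
  after byte 4 (31): sum1=141, sum2=117
  after byte 5 (102): sum1=243, sum2=105
Checksum = sum2·256 + sum1 = 105·256 + 243 = 27123 = 0x69F3.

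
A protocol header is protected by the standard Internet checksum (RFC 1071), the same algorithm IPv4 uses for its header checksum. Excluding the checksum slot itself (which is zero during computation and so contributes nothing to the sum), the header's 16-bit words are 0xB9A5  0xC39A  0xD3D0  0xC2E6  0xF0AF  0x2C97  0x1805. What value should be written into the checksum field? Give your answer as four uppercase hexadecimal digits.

One's-complement addition (fold any carry out of bit 15 back into bit 0):
  0xB9A5 + 0xC39A = 0x17D3F → wrap carry → 0x7D40
  0x7D40 + 0xD3D0 = 0x15110 → wrap carry → 0x5111
  0x5111 + 0xC2E6 = 0x113F7 → wrap carry → 0x13F8
  0x13F8 + 0xF0AF = 0x104A7 → wrap carry → 0x04A8
  0x04A8 + 0x2C97 = 0x0313F
  0x313F + 0x1805 = 0x04944
One's-complement sum = 0x4944.
Checksum = ~0x4944 & 0xFFFF = 0xB6BB.

B6BB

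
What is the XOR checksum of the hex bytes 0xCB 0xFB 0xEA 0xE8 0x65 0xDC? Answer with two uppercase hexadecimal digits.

XOR the bytes together:
  start with 0xCB
  0xCB ⊕ 0xFB = 0x30
  0x30 ⊕ 0xEA = 0xDA
  0xDA ⊕ 0xE8 = 0x32
  0x32 ⊕ 0x65 = 0x57
  0x57 ⊕ 0xDC = 0x8B

8B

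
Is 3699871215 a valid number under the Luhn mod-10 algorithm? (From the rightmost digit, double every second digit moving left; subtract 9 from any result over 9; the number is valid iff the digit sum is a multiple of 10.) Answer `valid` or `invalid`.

From the right, keep odd positions and double even positions (subtract 9 from any doubled value over 9):
  doubled (positions 2,4,...): 2 2 7 9 6 → sum 26
  kept (positions 1,3,...): 5 2 7 9 6 → sum 29
Total = 55.
55 mod 10 = 5, so the number is invalid.

invalid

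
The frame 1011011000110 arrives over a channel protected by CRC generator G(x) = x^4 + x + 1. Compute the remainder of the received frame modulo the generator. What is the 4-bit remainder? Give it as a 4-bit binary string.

Modulo-2 division of 1011011000110 by 10011:
  pos 0: 10110 XOR 10011 = 00101
  pos 2: 10111 XOR 10011 = 00100
  pos 4: 10000 XOR 10011 = 00011
  pos 7: 11011 XOR 10011 = 01000
  pos 8: 10000 XOR 10011 = 00011
Remainder = 0011 (nonzero — an error is detected).

0011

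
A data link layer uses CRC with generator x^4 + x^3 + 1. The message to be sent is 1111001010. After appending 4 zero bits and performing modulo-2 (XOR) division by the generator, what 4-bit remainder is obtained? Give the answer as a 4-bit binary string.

1110

Append 4 zeros: 11110010100000. Divide by 11001 (XOR where the leading bit is 1):
  pos 0: 11110 XOR 11001 = 00111
  pos 2: 11101 XOR 11001 = 00100
  pos 4: 10001 XOR 11001 = 01000
  pos 5: 10000 XOR 11001 = 01001
  pos 6: 10010 XOR 11001 = 01011
  pos 7: 10110 XOR 11001 = 01111
  pos 8: 11110 XOR 11001 = 00111
Remainder (last 4 bits) = 1110. This is the CRC / FCS.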